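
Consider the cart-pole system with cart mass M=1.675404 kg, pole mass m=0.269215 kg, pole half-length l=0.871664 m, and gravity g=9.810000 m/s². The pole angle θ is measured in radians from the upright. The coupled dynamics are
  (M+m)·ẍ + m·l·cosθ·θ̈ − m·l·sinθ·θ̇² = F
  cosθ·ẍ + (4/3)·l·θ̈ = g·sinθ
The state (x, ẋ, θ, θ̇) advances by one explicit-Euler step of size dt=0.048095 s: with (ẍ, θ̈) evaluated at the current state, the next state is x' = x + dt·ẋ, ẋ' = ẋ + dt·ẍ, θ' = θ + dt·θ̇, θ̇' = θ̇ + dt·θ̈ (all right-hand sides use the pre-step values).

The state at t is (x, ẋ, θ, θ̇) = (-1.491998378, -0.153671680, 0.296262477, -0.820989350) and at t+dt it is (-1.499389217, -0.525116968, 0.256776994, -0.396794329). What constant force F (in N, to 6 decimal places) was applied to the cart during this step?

F = -13.085215 N

ẍ = (ẋ'−ẋ)/dt = (-0.525116968−-0.153671680)/0.048095 = -7.723158
θ̈ = (θ̇'−θ̇)/dt = (-0.396794329−-0.820989350)/0.048095 = 8.819940
sinθ=0.291948, cosθ=0.956434
F = (M+m)·ẍ + m·l·cosθ·θ̈ − m·l·sinθ·θ̇² = -15.018600 + 1.979562 − 0.046177 = -13.085215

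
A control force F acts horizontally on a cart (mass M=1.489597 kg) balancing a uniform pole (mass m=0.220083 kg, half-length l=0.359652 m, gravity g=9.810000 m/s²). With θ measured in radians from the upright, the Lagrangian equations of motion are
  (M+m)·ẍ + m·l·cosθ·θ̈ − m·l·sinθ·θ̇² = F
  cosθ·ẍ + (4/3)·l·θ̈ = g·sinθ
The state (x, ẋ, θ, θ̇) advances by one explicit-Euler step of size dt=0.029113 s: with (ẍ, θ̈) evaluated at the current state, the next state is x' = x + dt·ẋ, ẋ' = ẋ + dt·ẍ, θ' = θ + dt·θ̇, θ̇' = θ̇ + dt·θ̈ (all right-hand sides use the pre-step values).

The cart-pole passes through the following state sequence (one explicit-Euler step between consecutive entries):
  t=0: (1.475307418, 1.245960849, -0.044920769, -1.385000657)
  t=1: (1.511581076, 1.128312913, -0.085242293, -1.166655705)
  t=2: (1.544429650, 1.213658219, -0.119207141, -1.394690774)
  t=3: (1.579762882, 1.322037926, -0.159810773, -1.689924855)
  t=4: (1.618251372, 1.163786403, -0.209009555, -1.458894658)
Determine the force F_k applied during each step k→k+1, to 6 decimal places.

step 0→1:
  ẍ = (ẋ'−ẋ)/dt = (1.128312913−1.245960849)/0.029113 = -4.041079
  θ̈ = (θ̇'−θ̇)/dt = (-1.166655705−-1.385000657)/0.029113 = 7.499912
  sinθ=-0.044906, cosθ=0.998991
  F = (M+m)·ẍ + m·l·cosθ·θ̈ − m·l·sinθ·θ̇² = -6.908952 + 0.593044 − -0.006818 = -6.309090
step 1→2:
  ẍ = (ẋ'−ẋ)/dt = (1.213658219−1.128312913)/0.029113 = 2.931519
  θ̈ = (θ̇'−θ̇)/dt = (-1.394690774−-1.166655705)/0.029113 = -7.832757
  sinθ=-0.085139, cosθ=0.996369
  F = (M+m)·ẍ + m·l·cosθ·θ̈ − m·l·sinθ·θ̇² = 5.011959 + -0.617737 − -0.009172 = 4.403394
step 2→3:
  ẍ = (ẋ'−ẋ)/dt = (1.322037926−1.213658219)/0.029113 = 3.722725
  θ̈ = (θ̇'−θ̇)/dt = (-1.689924855−-1.394690774)/0.029113 = -10.140971
  sinθ=-0.118925, cosθ=0.992903
  F = (M+m)·ẍ + m·l·cosθ·θ̈ − m·l·sinθ·θ̇² = 6.364669 + -0.796995 − -0.018310 = 5.585985
step 3→4:
  ẍ = (ẋ'−ẋ)/dt = (1.163786403−1.322037926)/0.029113 = -5.435768
  θ̈ = (θ̇'−θ̇)/dt = (-1.458894658−-1.689924855)/0.029113 = 7.935637
  sinθ=-0.159131, cosθ=0.987257
  F = (M+m)·ẍ + m·l·cosθ·θ̈ − m·l·sinθ·θ̇² = -9.293424 + 0.620128 − -0.035972 = -8.637325

F_0 = -6.309090 N
F_1 = 4.403394 N
F_2 = 5.585985 N
F_3 = -8.637325 N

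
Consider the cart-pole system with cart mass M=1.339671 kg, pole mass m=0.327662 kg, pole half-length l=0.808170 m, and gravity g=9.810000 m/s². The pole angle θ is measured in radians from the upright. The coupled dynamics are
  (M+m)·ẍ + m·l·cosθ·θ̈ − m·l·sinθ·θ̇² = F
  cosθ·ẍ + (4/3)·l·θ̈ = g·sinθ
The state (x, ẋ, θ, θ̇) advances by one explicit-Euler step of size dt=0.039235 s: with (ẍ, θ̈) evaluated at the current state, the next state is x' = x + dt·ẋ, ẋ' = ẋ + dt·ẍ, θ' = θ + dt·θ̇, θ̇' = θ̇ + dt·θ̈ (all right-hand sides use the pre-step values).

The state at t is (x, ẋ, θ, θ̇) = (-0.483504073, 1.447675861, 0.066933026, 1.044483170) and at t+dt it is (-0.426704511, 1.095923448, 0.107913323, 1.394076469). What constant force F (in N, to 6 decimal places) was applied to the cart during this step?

ẍ = (ẋ'−ẋ)/dt = (1.095923448−1.447675861)/0.039235 = -8.965271
θ̈ = (θ̇'−θ̇)/dt = (1.394076469−1.044483170)/0.039235 = 8.910241
sinθ=0.066883, cosθ=0.997761
F = (M+m)·ẍ + m·l·cosθ·θ̈ − m·l·sinθ·θ̇² = -14.948092 + 2.354207 − 0.019322 = -12.613207

F = -12.613207 N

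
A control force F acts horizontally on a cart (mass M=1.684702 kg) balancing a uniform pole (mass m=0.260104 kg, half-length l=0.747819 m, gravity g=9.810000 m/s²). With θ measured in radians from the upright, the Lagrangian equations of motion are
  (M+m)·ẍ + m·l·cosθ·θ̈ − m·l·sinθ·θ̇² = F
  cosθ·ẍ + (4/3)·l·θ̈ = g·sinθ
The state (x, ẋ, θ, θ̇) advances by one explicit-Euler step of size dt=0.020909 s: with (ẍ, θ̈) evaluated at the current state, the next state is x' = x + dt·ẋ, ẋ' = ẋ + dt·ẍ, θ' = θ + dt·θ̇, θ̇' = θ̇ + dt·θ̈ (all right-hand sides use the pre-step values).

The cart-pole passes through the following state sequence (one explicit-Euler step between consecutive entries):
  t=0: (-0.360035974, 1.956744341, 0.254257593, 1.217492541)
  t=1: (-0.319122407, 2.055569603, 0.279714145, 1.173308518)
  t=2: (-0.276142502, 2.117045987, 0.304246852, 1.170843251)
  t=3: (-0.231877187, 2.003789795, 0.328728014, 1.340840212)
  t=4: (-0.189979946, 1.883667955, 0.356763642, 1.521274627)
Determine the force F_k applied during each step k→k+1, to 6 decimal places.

F_0 = 8.721683 N
F_1 = 5.622125 N
F_2 = -9.105360 N
F_3 = -9.697121 N

step 0→1:
  ẍ = (ẋ'−ẋ)/dt = (2.055569603−1.956744341)/0.020909 = 4.726446
  θ̈ = (θ̇'−θ̇)/dt = (1.173308518−1.217492541)/0.020909 = -2.113158
  sinθ=0.251527, cosθ=0.967850
  F = (M+m)·ẍ + m·l·cosθ·θ̈ − m·l·sinθ·θ̇² = 9.192021 + -0.397817 − 0.072520 = 8.721683
step 1→2:
  ẍ = (ẋ'−ẋ)/dt = (2.117045987−2.055569603)/0.020909 = 2.940188
  θ̈ = (θ̇'−θ̇)/dt = (1.170843251−1.173308518)/0.020909 = -0.117905
  sinθ=0.276081, cosθ=0.961134
  F = (M+m)·ẍ + m·l·cosθ·θ̈ − m·l·sinθ·θ̇² = 5.718095 + -0.022042 − 0.073927 = 5.622125
step 2→3:
  ẍ = (ẋ'−ẋ)/dt = (2.003789795−2.117045987)/0.020909 = -5.416624
  θ̈ = (θ̇'−θ̇)/dt = (1.340840212−1.170843251)/0.020909 = 8.130325
  sinθ=0.299575, cosθ=0.954073
  F = (M+m)·ẍ + m·l·cosθ·θ̈ − m·l·sinθ·θ̇² = -10.534283 + 1.508804 − 0.079881 = -9.105360
step 3→4:
  ẍ = (ẋ'−ẋ)/dt = (1.883667955−2.003789795)/0.020909 = -5.744983
  θ̈ = (θ̇'−θ̇)/dt = (1.521274627−1.340840212)/0.020909 = 8.629510
  sinθ=0.322839, cosθ=0.946454
  F = (M+m)·ẍ + m·l·cosθ·θ̈ − m·l·sinθ·θ̇² = -11.172877 + 1.588653 − 0.112897 = -9.697121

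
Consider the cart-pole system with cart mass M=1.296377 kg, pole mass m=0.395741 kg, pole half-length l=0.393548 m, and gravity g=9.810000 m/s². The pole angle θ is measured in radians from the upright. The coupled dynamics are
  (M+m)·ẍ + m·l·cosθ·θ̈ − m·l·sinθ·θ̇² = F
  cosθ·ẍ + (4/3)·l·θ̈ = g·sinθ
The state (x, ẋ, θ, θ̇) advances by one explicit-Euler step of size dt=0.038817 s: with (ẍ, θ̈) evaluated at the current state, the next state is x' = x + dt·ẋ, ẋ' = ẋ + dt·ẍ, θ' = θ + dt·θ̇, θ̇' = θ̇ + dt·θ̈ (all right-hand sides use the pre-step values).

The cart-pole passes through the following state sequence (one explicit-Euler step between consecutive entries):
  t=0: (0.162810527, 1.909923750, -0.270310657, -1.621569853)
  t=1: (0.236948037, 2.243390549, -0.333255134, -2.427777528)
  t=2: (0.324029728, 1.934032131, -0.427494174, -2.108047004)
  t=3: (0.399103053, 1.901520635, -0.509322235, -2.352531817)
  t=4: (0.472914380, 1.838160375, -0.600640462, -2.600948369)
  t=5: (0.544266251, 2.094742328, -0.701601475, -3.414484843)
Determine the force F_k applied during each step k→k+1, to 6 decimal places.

F_0 = 11.528664 N
F_1 = -11.973068 N
F_2 = -2.022963 N
F_3 = -3.211940 N
F_4 = 9.087629 N

step 0→1:
  ẍ = (ẋ'−ẋ)/dt = (2.243390549−1.909923750)/0.038817 = 8.590741
  θ̈ = (θ̇'−θ̇)/dt = (-2.427777528−-1.621569853)/0.038817 = -20.769448
  sinθ=-0.267031, cosθ=0.963688
  F = (M+m)·ẍ + m·l·cosθ·θ̈ − m·l·sinθ·θ̇² = 14.536548 + -3.117239 − -0.109356 = 11.528664
step 1→2:
  ẍ = (ẋ'−ẋ)/dt = (1.934032131−2.243390549)/0.038817 = -7.969663
  θ̈ = (θ̇'−θ̇)/dt = (-2.108047004−-2.427777528)/0.038817 = 8.236868
  sinθ=-0.327121, cosθ=0.944983
  F = (M+m)·ẍ + m·l·cosθ·θ̈ − m·l·sinθ·θ̇² = -13.485611 + 1.212257 − -0.300286 = -11.973068
step 2→3:
  ẍ = (ẋ'−ẋ)/dt = (1.901520635−1.934032131)/0.038817 = -0.837558
  θ̈ = (θ̇'−θ̇)/dt = (-2.352531817−-2.108047004)/0.038817 = -6.298395
  sinθ=-0.414592, cosθ=0.910008
  F = (M+m)·ẍ + m·l·cosθ·θ̈ − m·l·sinθ·θ̇² = -1.417247 + -0.892655 − -0.286939 = -2.022963
step 3→4:
  ẍ = (ẋ'−ẋ)/dt = (1.838160375−1.901520635)/0.038817 = -1.632281
  θ̈ = (θ̇'−θ̇)/dt = (-2.600948369−-2.352531817)/0.038817 = -6.399684
  sinθ=-0.487586, cosθ=0.873075
  F = (M+m)·ẍ + m·l·cosθ·θ̈ − m·l·sinθ·θ̇² = -2.762012 + -0.870200 − -0.420272 = -3.211940
step 4→5:
  ẍ = (ẋ'−ẋ)/dt = (2.094742328−1.838160375)/0.038817 = 6.610041
  θ̈ = (θ̇'−θ̇)/dt = (-3.414484843−-2.600948369)/0.038817 = -20.958252
  sinθ=-0.565171, cosθ=0.824974
  F = (M+m)·ẍ + m·l·cosθ·θ̈ − m·l·sinθ·θ̇² = 11.184969 + -2.692799 − -0.595459 = 9.087629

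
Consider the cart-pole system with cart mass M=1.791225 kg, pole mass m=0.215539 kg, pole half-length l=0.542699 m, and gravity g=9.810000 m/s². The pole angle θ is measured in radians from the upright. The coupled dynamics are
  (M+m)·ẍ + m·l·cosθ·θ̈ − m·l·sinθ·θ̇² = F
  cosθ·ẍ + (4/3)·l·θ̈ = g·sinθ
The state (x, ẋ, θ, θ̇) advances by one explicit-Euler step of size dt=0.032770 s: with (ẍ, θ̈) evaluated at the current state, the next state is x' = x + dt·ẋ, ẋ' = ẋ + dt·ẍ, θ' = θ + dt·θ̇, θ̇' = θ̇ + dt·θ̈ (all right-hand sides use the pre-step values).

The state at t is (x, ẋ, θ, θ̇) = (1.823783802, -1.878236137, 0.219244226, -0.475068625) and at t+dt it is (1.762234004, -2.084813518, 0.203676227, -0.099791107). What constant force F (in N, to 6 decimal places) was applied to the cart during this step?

F = -11.348604 N

ẍ = (ẋ'−ẋ)/dt = (-2.084813518−-1.878236137)/0.032770 = -6.303857
θ̈ = (θ̇'−θ̇)/dt = (-0.099791107−-0.475068625)/0.032770 = 11.451862
sinθ=0.217492, cosθ=0.976062
F = (M+m)·ẍ + m·l·cosθ·θ̈ − m·l·sinθ·θ̇² = -12.650352 + 1.307490 − 0.005742 = -11.348604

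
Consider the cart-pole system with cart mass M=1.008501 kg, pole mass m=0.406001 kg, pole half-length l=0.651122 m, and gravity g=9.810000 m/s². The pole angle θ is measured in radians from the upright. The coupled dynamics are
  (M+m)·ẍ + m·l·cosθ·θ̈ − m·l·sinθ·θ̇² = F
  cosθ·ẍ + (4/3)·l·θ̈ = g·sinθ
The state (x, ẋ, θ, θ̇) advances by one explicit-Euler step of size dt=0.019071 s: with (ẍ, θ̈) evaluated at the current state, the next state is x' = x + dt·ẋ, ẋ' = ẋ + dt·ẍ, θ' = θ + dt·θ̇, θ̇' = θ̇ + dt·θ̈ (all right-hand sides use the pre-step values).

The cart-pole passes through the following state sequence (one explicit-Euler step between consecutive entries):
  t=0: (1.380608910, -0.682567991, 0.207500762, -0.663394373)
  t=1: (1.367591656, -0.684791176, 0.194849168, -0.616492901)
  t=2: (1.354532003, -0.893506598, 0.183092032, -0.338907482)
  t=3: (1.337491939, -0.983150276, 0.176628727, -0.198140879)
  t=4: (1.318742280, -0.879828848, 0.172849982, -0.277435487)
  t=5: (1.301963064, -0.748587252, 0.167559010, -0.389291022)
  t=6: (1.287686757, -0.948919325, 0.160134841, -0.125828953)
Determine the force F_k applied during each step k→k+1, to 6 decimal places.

F_0 = 0.447325 N
F_1 = -11.724952 N
F_2 = -4.735780 N
F_3 = 6.579503 N
F_4 = 8.203329 N
F_5 = -11.264493 N

step 0→1:
  ẍ = (ẋ'−ẋ)/dt = (-0.684791176−-0.682567991)/0.019071 = -0.116574
  θ̈ = (θ̇'−θ̇)/dt = (-0.616492901−-0.663394373)/0.019071 = 2.459308
  sinθ=0.206015, cosθ=0.978549
  F = (M+m)·ẍ + m·l·cosθ·θ̈ − m·l·sinθ·θ̇² = -0.164894 + 0.636187 − 0.023968 = 0.447325
step 1→2:
  ẍ = (ẋ'−ẋ)/dt = (-0.893506598−-0.684791176)/0.019071 = -10.944126
  θ̈ = (θ̇'−θ̇)/dt = (-0.338907482−-0.616492901)/0.019071 = 14.555368
  sinθ=0.193619, cosθ=0.981077
  F = (M+m)·ẍ + m·l·cosθ·θ̈ − m·l·sinθ·θ̇² = -15.480488 + 3.774989 − 0.019453 = -11.724952
step 2→3:
  ẍ = (ẋ'−ẋ)/dt = (-0.983150276−-0.893506598)/0.019071 = -4.700523
  θ̈ = (θ̇'−θ̇)/dt = (-0.198140879−-0.338907482)/0.019071 = 7.381186
  sinθ=0.182071, cosθ=0.983285
  F = (M+m)·ẍ + m·l·cosθ·θ̈ − m·l·sinθ·θ̇² = -6.648899 + 1.918648 − 0.005528 = -4.735780
step 3→4:
  ẍ = (ẋ'−ẋ)/dt = (-0.879828848−-0.983150276)/0.019071 = 5.417725
  θ̈ = (θ̇'−θ̇)/dt = (-0.277435487−-0.198140879)/0.019071 = -4.157863
  sinθ=0.175712, cosθ=0.984442
  F = (M+m)·ẍ + m·l·cosθ·θ̈ − m·l·sinθ·θ̇² = 7.663382 + -1.082056 − 0.001824 = 6.579503
step 4→5:
  ẍ = (ẋ'−ẋ)/dt = (-0.748587252−-0.879828848)/0.019071 = 6.881736
  θ̈ = (θ̇'−θ̇)/dt = (-0.389291022−-0.277435487)/0.019071 = -5.865216
  sinθ=0.171991, cosθ=0.985099
  F = (M+m)·ẍ + m·l·cosθ·θ̈ − m·l·sinθ·θ̇² = 9.734230 + -1.527401 − 0.003500 = 8.203329
step 5→6:
  ẍ = (ẋ'−ẋ)/dt = (-0.948919325−-0.748587252)/0.019071 = -10.504540
  θ̈ = (θ̇'−θ̇)/dt = (-0.125828953−-0.389291022)/0.019071 = 13.814801
  sinθ=0.166776, cosθ=0.985995
  F = (M+m)·ẍ + m·l·cosθ·θ̈ − m·l·sinθ·θ̇² = -14.858692 + 3.600881 − 0.006681 = -11.264493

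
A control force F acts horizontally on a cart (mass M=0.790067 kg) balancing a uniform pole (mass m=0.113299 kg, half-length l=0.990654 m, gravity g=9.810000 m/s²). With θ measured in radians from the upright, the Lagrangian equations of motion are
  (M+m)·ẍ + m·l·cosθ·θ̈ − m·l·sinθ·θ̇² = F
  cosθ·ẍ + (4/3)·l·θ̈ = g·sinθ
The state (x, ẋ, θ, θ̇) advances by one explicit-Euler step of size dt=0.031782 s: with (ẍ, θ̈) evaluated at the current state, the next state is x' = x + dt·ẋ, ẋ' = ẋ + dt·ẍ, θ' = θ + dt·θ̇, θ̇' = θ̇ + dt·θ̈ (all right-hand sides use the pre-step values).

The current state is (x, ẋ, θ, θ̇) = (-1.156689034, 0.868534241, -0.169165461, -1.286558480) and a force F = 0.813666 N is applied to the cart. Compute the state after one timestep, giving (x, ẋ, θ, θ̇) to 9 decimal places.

(-1.129085279, 0.904185533, -0.210054863, -1.352903927)

sinθ=-0.168359781, cosθ=0.985725613
temp = (F + m·l·θ̇²·sinθ)/(M+m) = (0.813666 + -0.031278469)/0.903366 = 0.866080338
θ̈ = (g·sinθ − cosθ·temp)/(l·(4/3 − m·cos²θ/(M+m))) = -2.087516416
ẍ = temp − m·l·θ̈·cosθ/(M+m) = 1.121744747
Euler: x'=-1.156689034+0.031782·0.868534241=-1.129085279, ẋ'=0.868534241+0.031782·1.121744747=0.904185533
       θ'=-0.169165461+0.031782·-1.286558480=-0.210054863, θ̇'=-1.286558480+0.031782·-2.087516416=-1.352903927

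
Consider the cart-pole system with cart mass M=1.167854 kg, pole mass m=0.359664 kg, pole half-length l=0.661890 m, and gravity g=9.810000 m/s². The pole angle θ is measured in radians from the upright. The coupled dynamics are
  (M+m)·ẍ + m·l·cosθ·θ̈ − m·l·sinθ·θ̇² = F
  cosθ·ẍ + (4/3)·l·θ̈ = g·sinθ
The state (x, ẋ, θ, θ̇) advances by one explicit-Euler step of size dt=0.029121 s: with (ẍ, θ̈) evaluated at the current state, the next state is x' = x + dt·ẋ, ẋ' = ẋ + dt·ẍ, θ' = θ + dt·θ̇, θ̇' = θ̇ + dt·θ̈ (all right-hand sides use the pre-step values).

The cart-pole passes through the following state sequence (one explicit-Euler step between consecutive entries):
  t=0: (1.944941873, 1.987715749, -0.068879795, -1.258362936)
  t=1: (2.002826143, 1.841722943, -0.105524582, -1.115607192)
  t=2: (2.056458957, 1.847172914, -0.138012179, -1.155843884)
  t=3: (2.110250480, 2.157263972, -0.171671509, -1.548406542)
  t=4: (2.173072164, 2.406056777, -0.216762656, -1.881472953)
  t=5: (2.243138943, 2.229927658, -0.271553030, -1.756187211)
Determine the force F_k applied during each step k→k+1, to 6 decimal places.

step 0→1:
  ẍ = (ẋ'−ẋ)/dt = (1.841722943−1.987715749)/0.029121 = -5.013317
  θ̈ = (θ̇'−θ̇)/dt = (-1.115607192−-1.258362936)/0.029121 = 4.902158
  sinθ=-0.068825, cosθ=0.997629
  F = (M+m)·ẍ + m·l·cosθ·θ̈ − m·l·sinθ·θ̇² = -7.657932 + 1.164231 − -0.025944 = -6.467757
step 1→2:
  ẍ = (ẋ'−ẋ)/dt = (1.847172914−1.841722943)/0.029121 = 0.187149
  θ̈ = (θ̇'−θ̇)/dt = (-1.155843884−-1.115607192)/0.029121 = -1.381707
  sinθ=-0.105329, cosθ=0.994437
  F = (M+m)·ẍ + m·l·cosθ·θ̈ − m·l·sinθ·θ̇² = 0.285874 + -0.327097 − -0.031207 = -0.010016
step 2→3:
  ẍ = (ẋ'−ẋ)/dt = (2.157263972−1.847172914)/0.029121 = 10.648366
  θ̈ = (θ̇'−θ̇)/dt = (-1.548406542−-1.155843884)/0.029121 = -13.480398
  sinθ=-0.137574, cosθ=0.990491
  F = (M+m)·ẍ + m·l·cosθ·θ̈ − m·l·sinθ·θ̇² = 16.265570 + -3.178602 − -0.043754 = 13.130722
step 3→4:
  ẍ = (ẋ'−ẋ)/dt = (2.406056777−2.157263972)/0.029121 = 8.543416
  θ̈ = (θ̇'−θ̇)/dt = (-1.881472953−-1.548406542)/0.029121 = -11.437327
  sinθ=-0.170830, cosθ=0.985301
  F = (M+m)·ẍ + m·l·cosθ·θ̈ − m·l·sinθ·θ̇² = 13.050221 + -2.682725 − -0.097502 = 10.464999
step 4→5:
  ẍ = (ẋ'−ẋ)/dt = (2.229927658−2.406056777)/0.029121 = -6.048182
  θ̈ = (θ̇'−θ̇)/dt = (-1.756187211−-1.881472953)/0.029121 = 4.302247
  sinθ=-0.215069, cosθ=0.976599
  F = (M+m)·ẍ + m·l·cosθ·θ̈ − m·l·sinθ·θ̇² = -9.238707 + 1.000217 − -0.181241 = -8.057249

F_0 = -6.467757 N
F_1 = -0.010016 N
F_2 = 13.130722 N
F_3 = 10.464999 N
F_4 = -8.057249 N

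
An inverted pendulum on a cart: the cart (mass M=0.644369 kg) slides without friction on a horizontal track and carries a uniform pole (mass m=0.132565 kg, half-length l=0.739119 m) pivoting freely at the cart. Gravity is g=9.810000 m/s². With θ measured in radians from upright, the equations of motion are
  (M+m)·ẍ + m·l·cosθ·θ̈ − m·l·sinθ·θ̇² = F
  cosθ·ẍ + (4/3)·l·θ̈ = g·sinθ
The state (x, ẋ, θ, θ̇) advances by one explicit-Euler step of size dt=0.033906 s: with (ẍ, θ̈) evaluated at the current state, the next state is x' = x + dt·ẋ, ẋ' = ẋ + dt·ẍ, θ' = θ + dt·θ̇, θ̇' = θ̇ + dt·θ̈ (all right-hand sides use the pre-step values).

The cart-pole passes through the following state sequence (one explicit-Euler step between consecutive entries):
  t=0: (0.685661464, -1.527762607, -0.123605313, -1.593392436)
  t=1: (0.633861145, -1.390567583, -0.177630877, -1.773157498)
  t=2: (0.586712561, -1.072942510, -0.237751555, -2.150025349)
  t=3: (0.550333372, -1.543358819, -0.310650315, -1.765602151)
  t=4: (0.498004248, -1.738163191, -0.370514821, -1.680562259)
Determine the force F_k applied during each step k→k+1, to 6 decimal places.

step 0→1:
  ẍ = (ẋ'−ẋ)/dt = (-1.390567583−-1.527762607)/0.033906 = 4.046335
  θ̈ = (θ̇'−θ̇)/dt = (-1.773157498−-1.593392436)/0.033906 = -5.301866
  sinθ=-0.123291, cosθ=0.992371
  F = (M+m)·ẍ + m·l·cosθ·θ̈ − m·l·sinθ·θ̇² = 3.143735 + -0.515520 − -0.030670 = 2.658885
step 1→2:
  ẍ = (ẋ'−ẋ)/dt = (-1.072942510−-1.390567583)/0.033906 = 9.367813
  θ̈ = (θ̇'−θ̇)/dt = (-2.150025349−-1.773157498)/0.033906 = -11.115078
  sinθ=-0.176698, cosθ=0.984265
  F = (M+m)·ẍ + m·l·cosθ·θ̈ − m·l·sinθ·θ̇² = 7.278173 + -1.071934 − -0.054434 = 6.260673
step 2→3:
  ẍ = (ẋ'−ẋ)/dt = (-1.543358819−-1.072942510)/0.033906 = -13.874132
  θ̈ = (θ̇'−θ̇)/dt = (-1.765602151−-2.150025349)/0.033906 = 11.337911
  sinθ=-0.235518, cosθ=0.971870
  F = (M+m)·ẍ + m·l·cosθ·θ̈ − m·l·sinθ·θ̇² = -10.779285 + 1.079654 − -0.106673 = -9.592958
step 3→4:
  ẍ = (ẋ'−ẋ)/dt = (-1.738163191−-1.543358819)/0.033906 = -5.745425
  θ̈ = (θ̇'−θ̇)/dt = (-1.680562259−-1.765602151)/0.033906 = 2.508107
  sinθ=-0.305678, cosθ=0.952135
  F = (M+m)·ẍ + m·l·cosθ·θ̈ − m·l·sinθ·θ̇² = -4.463816 + 0.233985 − -0.093367 = -4.136464

F_0 = 2.658885 N
F_1 = 6.260673 N
F_2 = -9.592958 N
F_3 = -4.136464 N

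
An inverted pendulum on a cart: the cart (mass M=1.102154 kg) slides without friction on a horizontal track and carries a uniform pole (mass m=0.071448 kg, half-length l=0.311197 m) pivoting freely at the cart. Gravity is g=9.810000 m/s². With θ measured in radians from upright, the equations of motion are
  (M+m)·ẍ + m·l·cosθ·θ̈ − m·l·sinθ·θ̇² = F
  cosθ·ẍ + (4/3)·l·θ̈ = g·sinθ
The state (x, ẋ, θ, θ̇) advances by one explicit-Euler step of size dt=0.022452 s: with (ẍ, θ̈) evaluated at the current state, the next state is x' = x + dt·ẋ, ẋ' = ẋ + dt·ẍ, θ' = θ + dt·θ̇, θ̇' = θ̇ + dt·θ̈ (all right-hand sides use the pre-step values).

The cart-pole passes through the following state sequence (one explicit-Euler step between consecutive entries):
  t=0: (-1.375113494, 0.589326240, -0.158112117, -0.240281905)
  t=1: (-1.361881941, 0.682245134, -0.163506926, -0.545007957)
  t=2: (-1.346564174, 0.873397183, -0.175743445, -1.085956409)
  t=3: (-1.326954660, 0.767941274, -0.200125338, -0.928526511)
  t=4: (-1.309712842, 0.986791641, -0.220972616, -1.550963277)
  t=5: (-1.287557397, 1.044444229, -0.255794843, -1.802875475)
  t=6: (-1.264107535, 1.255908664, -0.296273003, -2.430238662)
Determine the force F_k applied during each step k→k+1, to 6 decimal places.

F_0 = 4.559213 N
F_1 = 9.464338 N
F_2 = -5.354262 N
F_3 = 10.839368 N
F_4 = 2.781911 N
F_5 = 10.470802 N

step 0→1:
  ẍ = (ẋ'−ẋ)/dt = (0.682245134−0.589326240)/0.022452 = 4.138558
  θ̈ = (θ̇'−θ̇)/dt = (-0.545007957−-0.240281905)/0.022452 = -13.572334
  sinθ=-0.157454, cosθ=0.987526
  F = (M+m)·ẍ + m·l·cosθ·θ̈ − m·l·sinθ·θ̇² = 4.857019 + -0.298009 − -0.000202 = 4.559213
step 1→2:
  ẍ = (ẋ'−ẋ)/dt = (0.873397183−0.682245134)/0.022452 = 8.513809
  θ̈ = (θ̇'−θ̇)/dt = (-1.085956409−-0.545007957)/0.022452 = -24.093553
  sinθ=-0.162779, cosθ=0.986662
  F = (M+m)·ẍ + m·l·cosθ·θ̈ − m·l·sinθ·θ̇² = 9.991824 + -0.528561 − -0.001075 = 9.464338
step 2→3:
  ẍ = (ẋ'−ẋ)/dt = (0.767941274−0.873397183)/0.022452 = -4.696949
  θ̈ = (θ̇'−θ̇)/dt = (-0.928526511−-1.085956409)/0.022452 = 7.011843
  sinθ=-0.174840, cosθ=0.984597
  F = (M+m)·ẍ + m·l·cosθ·θ̈ − m·l·sinθ·θ̇² = -5.512349 + 0.153503 − -0.004584 = -5.354262
step 3→4:
  ẍ = (ẋ'−ẋ)/dt = (0.986791641−0.767941274)/0.022452 = 9.747478
  θ̈ = (θ̇'−θ̇)/dt = (-1.550963277−-0.928526511)/0.022452 = -27.722999
  sinθ=-0.198792, cosθ=0.980042
  F = (M+m)·ẍ + m·l·cosθ·θ̈ − m·l·sinθ·θ̇² = 11.439659 + -0.604102 − -0.003811 = 10.839368
step 4→5:
  ẍ = (ẋ'−ẋ)/dt = (1.044444229−0.986791641)/0.022452 = 2.567815
  θ̈ = (θ̇'−θ̇)/dt = (-1.802875475−-1.550963277)/0.022452 = -11.220034
  sinθ=-0.219179, cosθ=0.975685
  F = (M+m)·ẍ + m·l·cosθ·θ̈ − m·l·sinθ·θ̇² = 3.013593 + -0.243405 − -0.011723 = 2.781911
step 5→6:
  ẍ = (ẋ'−ẋ)/dt = (1.255908664−1.044444229)/0.022452 = 9.418512
  θ̈ = (θ̇'−θ̇)/dt = (-2.430238662−-1.802875475)/0.022452 = -27.942419
  sinθ=-0.253014, cosθ=0.967462
  F = (M+m)·ẍ + m·l·cosθ·θ̈ − m·l·sinθ·θ̇² = 11.053585 + -0.601068 − -0.018285 = 10.470802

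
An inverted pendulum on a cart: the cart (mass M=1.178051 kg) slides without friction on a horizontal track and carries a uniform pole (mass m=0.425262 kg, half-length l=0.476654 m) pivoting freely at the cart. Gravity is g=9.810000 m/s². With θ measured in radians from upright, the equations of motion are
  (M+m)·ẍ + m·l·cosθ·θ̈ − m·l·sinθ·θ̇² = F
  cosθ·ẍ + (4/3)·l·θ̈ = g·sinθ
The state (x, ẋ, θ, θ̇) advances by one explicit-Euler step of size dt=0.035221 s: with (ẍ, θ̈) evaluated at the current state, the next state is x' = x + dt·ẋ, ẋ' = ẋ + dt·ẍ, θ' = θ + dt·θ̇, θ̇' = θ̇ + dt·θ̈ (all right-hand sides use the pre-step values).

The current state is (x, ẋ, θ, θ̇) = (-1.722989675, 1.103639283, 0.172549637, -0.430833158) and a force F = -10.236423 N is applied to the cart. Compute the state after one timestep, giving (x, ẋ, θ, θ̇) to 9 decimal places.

sinθ=0.171694680, cosθ=0.985150210
temp = (F + m·l·θ̇²·sinθ)/(M+m) = (-10.236423 + 0.006460035)/1.603313 = -6.380515199
θ̈ = (g·sinθ − cosθ·temp)/(l·(4/3 − m·cos²θ/(M+m))) = 15.541142558
ẍ = temp − m·l·θ̈·cosθ/(M+m) = -8.316165520
Euler: x'=-1.722989675+0.035221·1.103639283=-1.684118396, ẋ'=1.103639283+0.035221·-8.316165520=0.810735617
       θ'=0.172549637+0.035221·-0.430833158=0.157375262, θ̇'=-0.430833158+0.035221·15.541142558=0.116541424

(-1.684118396, 0.810735617, 0.157375262, 0.116541424)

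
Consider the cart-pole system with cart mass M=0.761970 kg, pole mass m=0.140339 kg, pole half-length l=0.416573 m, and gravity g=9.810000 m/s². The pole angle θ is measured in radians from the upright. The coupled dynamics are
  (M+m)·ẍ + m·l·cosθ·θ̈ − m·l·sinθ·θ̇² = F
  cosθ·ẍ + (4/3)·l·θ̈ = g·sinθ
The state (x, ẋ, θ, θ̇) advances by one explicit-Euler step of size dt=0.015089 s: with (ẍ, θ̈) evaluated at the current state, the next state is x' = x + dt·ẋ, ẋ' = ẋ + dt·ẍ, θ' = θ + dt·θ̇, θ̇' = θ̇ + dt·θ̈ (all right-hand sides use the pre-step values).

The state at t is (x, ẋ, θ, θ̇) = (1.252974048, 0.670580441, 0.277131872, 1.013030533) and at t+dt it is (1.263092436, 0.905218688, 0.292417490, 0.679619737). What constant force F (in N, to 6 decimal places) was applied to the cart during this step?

ẍ = (ẋ'−ẋ)/dt = (0.905218688−0.670580441)/0.015089 = 15.550285
θ̈ = (θ̇'−θ̇)/dt = (0.679619737−1.013030533)/0.015089 = -22.096282
sinθ=0.273598, cosθ=0.961844
F = (M+m)·ẍ + m·l·cosθ·θ̈ − m·l·sinθ·θ̇² = 14.031162 + -1.242491 − 0.016414 = 12.772256

F = 12.772256 N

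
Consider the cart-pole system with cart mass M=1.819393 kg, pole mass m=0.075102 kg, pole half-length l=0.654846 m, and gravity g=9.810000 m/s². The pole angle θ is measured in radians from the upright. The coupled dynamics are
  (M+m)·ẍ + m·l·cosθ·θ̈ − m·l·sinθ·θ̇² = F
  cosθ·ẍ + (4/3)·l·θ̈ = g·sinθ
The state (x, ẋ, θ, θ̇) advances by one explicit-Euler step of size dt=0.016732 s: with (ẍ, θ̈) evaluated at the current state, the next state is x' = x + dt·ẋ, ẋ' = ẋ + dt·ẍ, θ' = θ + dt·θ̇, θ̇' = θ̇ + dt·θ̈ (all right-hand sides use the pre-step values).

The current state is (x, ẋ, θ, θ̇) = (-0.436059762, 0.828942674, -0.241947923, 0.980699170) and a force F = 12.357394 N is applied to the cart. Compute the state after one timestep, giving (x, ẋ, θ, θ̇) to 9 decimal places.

(-0.422189893, 0.942293776, -0.225538864, 0.809616855)

sinθ=-0.239594266, cosθ=0.970873106
temp = (F + m·l·θ̇²·sinθ)/(M+m) = (12.357394 + -0.011332839)/1.894495 = 6.516808522
θ̈ = (g·sinθ − cosθ·temp)/(l·(4/3 − m·cos²θ/(M+m))) = -10.224857451
ẍ = temp − m·l·θ̈·cosθ/(M+m) = 6.774510025
Euler: x'=-0.436059762+0.016732·0.828942674=-0.422189893, ẋ'=0.828942674+0.016732·6.774510025=0.942293776
       θ'=-0.241947923+0.016732·0.980699170=-0.225538864, θ̇'=0.980699170+0.016732·-10.224857451=0.809616855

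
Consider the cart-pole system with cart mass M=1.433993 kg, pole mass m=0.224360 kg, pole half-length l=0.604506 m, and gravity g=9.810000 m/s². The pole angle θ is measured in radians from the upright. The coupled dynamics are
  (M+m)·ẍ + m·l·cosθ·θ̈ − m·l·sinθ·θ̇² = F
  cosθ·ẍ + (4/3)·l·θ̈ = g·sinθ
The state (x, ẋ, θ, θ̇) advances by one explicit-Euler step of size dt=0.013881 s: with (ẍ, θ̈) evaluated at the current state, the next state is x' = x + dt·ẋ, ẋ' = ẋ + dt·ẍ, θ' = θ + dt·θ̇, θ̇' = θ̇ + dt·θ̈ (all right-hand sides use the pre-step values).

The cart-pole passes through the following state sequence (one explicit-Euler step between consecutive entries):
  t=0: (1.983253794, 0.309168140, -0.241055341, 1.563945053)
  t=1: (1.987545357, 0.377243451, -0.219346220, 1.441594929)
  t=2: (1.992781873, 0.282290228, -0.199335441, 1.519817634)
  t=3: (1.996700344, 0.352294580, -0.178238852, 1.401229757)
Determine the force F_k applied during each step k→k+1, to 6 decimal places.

step 0→1:
  ẍ = (ẋ'−ẋ)/dt = (0.377243451−0.309168140)/0.013881 = 4.904208
  θ̈ = (θ̇'−θ̇)/dt = (1.441594929−1.563945053)/0.013881 = -8.814215
  sinθ=-0.238728, cosθ=0.971087
  F = (M+m)·ẍ + m·l·cosθ·θ̈ − m·l·sinθ·θ̇² = 8.132908 + -1.160881 − -0.079194 = 7.051221
step 1→2:
  ẍ = (ẋ'−ẋ)/dt = (0.282290228−0.377243451)/0.013881 = -6.840517
  θ̈ = (θ̇'−θ̇)/dt = (1.519817634−1.441594929)/0.013881 = 5.635236
  sinθ=-0.217592, cosθ=0.976040
  F = (M+m)·ẍ + m·l·cosθ·θ̈ − m·l·sinθ·θ̇² = -11.343993 + 0.745977 − -0.061330 = -10.536685
step 2→3:
  ẍ = (ẋ'−ẋ)/dt = (0.352294580−0.282290228)/0.013881 = 5.043178
  θ̈ = (θ̇'−θ̇)/dt = (1.401229757−1.519817634)/0.013881 = -8.543180
  sinθ=-0.198018, cosθ=0.980198
  F = (M+m)·ẍ + m·l·cosθ·θ̈ − m·l·sinθ·θ̇² = 8.363369 + -1.135742 − -0.062035 = 7.289662

F_0 = 7.051221 N
F_1 = -10.536685 N
F_2 = 7.289662 N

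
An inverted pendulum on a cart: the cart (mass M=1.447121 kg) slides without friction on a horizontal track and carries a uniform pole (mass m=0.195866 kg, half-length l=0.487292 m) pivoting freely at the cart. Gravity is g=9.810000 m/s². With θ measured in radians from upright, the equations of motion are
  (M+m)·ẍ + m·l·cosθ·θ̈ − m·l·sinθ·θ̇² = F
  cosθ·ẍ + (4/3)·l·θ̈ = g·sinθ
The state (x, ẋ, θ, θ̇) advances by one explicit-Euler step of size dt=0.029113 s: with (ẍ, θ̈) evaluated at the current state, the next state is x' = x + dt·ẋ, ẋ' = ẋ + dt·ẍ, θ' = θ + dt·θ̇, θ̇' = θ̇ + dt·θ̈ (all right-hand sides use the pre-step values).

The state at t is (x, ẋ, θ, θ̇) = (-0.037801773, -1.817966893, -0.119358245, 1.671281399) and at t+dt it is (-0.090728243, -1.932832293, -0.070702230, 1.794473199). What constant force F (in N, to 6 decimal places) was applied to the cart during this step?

F = -6.049666 N

ẍ = (ẋ'−ẋ)/dt = (-1.932832293−-1.817966893)/0.029113 = -3.945502
θ̈ = (θ̇'−θ̇)/dt = (1.794473199−1.671281399)/0.029113 = 4.231505
sinθ=-0.119075, cosθ=0.992885
F = (M+m)·ẍ + m·l·cosθ·θ̈ − m·l·sinθ·θ̇² = -6.482409 + 0.400998 − -0.031744 = -6.049666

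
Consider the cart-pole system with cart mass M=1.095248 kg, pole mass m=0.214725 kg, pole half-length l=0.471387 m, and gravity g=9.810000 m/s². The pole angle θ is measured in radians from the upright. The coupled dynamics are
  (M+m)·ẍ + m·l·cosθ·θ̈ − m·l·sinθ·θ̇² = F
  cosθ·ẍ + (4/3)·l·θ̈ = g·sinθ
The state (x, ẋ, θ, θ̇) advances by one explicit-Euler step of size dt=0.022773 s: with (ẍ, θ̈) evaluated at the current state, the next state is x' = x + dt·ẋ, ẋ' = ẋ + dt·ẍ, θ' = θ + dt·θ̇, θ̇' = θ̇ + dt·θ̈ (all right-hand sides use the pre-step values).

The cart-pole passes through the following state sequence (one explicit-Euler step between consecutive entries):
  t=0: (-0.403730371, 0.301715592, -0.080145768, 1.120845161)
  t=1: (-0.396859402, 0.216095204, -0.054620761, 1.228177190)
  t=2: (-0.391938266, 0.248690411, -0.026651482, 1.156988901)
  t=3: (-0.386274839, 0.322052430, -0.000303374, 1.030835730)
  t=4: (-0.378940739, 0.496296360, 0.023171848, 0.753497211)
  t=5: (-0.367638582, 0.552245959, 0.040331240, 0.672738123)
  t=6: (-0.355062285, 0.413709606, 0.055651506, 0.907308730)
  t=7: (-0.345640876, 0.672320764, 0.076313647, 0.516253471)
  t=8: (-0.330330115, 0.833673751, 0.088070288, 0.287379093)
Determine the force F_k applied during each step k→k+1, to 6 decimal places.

F_0 = -4.439443 N
F_1 = 1.567375 N
F_2 = 3.663109 N
F_3 = 8.790400 N
F_4 = 2.858210 N
F_5 = -6.929142 N
F_6 = 13.136052 N
F_7 = 8.265152 N

step 0→1:
  ẍ = (ẋ'−ẋ)/dt = (0.216095204−0.301715592)/0.022773 = -3.759732
  θ̈ = (θ̇'−θ̇)/dt = (1.228177190−1.120845161)/0.022773 = 4.713126
  sinθ=-0.080060, cosθ=0.996790
  F = (M+m)·ẍ + m·l·cosθ·θ̈ − m·l·sinθ·θ̇² = -4.925148 + 0.475525 − -0.010180 = -4.439443
step 1→2:
  ẍ = (ẋ'−ẋ)/dt = (0.248690411−0.216095204)/0.022773 = 1.431309
  θ̈ = (θ̇'−θ̇)/dt = (1.156988901−1.228177190)/0.022773 = -3.125995
  sinθ=-0.054594, cosθ=0.998509
  F = (M+m)·ẍ + m·l·cosθ·θ̈ − m·l·sinθ·θ̇² = 1.874977 + -0.315937 − -0.008335 = 1.567375
step 2→3:
  ẍ = (ẋ'−ẋ)/dt = (0.322052430−0.248690411)/0.022773 = 3.221447
  θ̈ = (θ̇'−θ̇)/dt = (1.030835730−1.156988901)/0.022773 = -5.539594
  sinθ=-0.026648, cosθ=0.999645
  F = (M+m)·ẍ + m·l·cosθ·θ̈ − m·l·sinθ·θ̇² = 4.220009 + -0.560511 − -0.003611 = 3.663109
step 3→4:
  ẍ = (ẋ'−ẋ)/dt = (0.496296360−0.322052430)/0.022773 = 7.651338
  θ̈ = (θ̇'−θ̇)/dt = (0.753497211−1.030835730)/0.022773 = -12.178392
  sinθ=-0.000303, cosθ=1.000000
  F = (M+m)·ẍ + m·l·cosθ·θ̈ − m·l·sinθ·θ̇² = 10.023047 + -1.232679 − -0.000033 = 8.790400
step 4→5:
  ẍ = (ẋ'−ẋ)/dt = (0.552245959−0.496296360)/0.022773 = 2.456839
  θ̈ = (θ̇'−θ̇)/dt = (0.672738123−0.753497211)/0.022773 = -3.546265
  sinθ=0.023170, cosθ=0.999732
  F = (M+m)·ẍ + m·l·cosθ·θ̈ − m·l·sinθ·θ̇² = 3.218393 + -0.358852 − 0.001332 = 2.858210
step 5→6:
  ẍ = (ẋ'−ẋ)/dt = (0.413709606−0.552245959)/0.022773 = -6.083360
  θ̈ = (θ̇'−θ̇)/dt = (0.907308730−0.672738123)/0.022773 = 10.300382
  sinθ=0.040320, cosθ=0.999187
  F = (M+m)·ẍ + m·l·cosθ·θ̈ − m·l·sinθ·θ̇² = -7.969037 + 1.041742 − 0.001847 = -6.929142
step 6→7:
  ẍ = (ẋ'−ẋ)/dt = (0.672320764−0.413709606)/0.022773 = 11.356043
  θ̈ = (θ̇'−θ̇)/dt = (0.516253471−0.907308730)/0.022773 = -17.171882
  sinθ=0.055623, cosθ=0.998452
  F = (M+m)·ẍ + m·l·cosθ·θ̈ − m·l·sinθ·θ̇² = 14.876109 + -1.735423 − 0.004635 = 13.136052
step 7→8:
  ẍ = (ẋ'−ẋ)/dt = (0.833673751−0.672320764)/0.022773 = 7.085276
  θ̈ = (θ̇'−θ̇)/dt = (0.287379093−0.516253471)/0.022773 = -10.050252
  sinθ=0.076240, cosθ=0.997090
  F = (M+m)·ẍ + m·l·cosθ·θ̈ − m·l·sinθ·θ̇² = 9.281520 + -1.014311 − 0.002057 = 8.265152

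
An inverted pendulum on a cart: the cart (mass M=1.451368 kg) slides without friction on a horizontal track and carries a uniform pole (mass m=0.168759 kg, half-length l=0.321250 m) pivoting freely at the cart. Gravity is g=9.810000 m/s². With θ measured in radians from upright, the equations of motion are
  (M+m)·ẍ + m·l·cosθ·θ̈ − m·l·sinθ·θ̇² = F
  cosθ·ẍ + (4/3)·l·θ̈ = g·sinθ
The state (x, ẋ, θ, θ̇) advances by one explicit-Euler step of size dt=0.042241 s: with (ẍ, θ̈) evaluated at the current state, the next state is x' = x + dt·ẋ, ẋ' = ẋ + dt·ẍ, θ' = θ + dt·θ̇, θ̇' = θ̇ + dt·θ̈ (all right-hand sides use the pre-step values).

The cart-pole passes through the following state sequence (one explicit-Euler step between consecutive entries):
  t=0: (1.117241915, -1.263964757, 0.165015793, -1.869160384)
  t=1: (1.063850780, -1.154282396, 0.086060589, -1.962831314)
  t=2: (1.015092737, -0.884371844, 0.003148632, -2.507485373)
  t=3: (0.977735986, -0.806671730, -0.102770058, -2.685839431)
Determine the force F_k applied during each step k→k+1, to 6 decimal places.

F_0 = 4.057096 N
F_1 = 9.637852 N
F_2 = 2.750160 N

step 0→1:
  ẍ = (ẋ'−ẋ)/dt = (-1.154282396−-1.263964757)/0.042241 = 2.596585
  θ̈ = (θ̇'−θ̇)/dt = (-1.962831314−-1.869160384)/0.042241 = -2.217536
  sinθ=0.164268, cosθ=0.986416
  F = (M+m)·ẍ + m·l·cosθ·θ̈ − m·l·sinθ·θ̇² = 4.206798 + -0.118588 − 0.031114 = 4.057096
step 1→2:
  ẍ = (ẋ'−ẋ)/dt = (-0.884371844−-1.154282396)/0.042241 = 6.389777
  θ̈ = (θ̇'−θ̇)/dt = (-2.507485373−-1.962831314)/0.042241 = -12.893967
  sinθ=0.085954, cosθ=0.996299
  F = (M+m)·ẍ + m·l·cosθ·θ̈ − m·l·sinθ·θ̇² = 10.352250 + -0.696444 − 0.017953 = 9.637852
step 2→3:
  ẍ = (ẋ'−ẋ)/dt = (-0.806671730−-0.884371844)/0.042241 = 1.839448
  θ̈ = (θ̇'−θ̇)/dt = (-2.685839431−-2.507485373)/0.042241 = -4.222297
  sinθ=0.003149, cosθ=0.999995
  F = (M+m)·ẍ + m·l·cosθ·θ̈ − m·l·sinθ·θ̇² = 2.980139 + -0.228906 − 0.001073 = 2.750160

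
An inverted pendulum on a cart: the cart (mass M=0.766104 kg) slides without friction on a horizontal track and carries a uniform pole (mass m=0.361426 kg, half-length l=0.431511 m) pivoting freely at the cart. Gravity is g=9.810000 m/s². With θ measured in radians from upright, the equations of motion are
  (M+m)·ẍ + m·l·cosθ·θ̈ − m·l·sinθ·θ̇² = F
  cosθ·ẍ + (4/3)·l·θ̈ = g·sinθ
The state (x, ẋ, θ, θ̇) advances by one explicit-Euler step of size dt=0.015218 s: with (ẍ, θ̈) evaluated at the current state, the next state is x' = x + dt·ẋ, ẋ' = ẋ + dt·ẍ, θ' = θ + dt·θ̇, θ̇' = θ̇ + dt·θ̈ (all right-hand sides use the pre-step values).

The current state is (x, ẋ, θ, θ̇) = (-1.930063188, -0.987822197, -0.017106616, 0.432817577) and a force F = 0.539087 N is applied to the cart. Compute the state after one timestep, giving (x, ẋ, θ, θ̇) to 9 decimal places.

sinθ=-0.017105782, cosθ=0.999853685
temp = (F + m·l·θ̇²·sinθ)/(M+m) = (0.539087 + -0.000499763)/1.127530 = 0.477669984
θ̈ = (g·sinθ − cosθ·temp)/(l·(4/3 − m·cos²θ/(M+m))) = -1.476672407
ẍ = temp − m·l·θ̈·cosθ/(M+m) = 0.681892569
Euler: x'=-1.930063188+0.015218·-0.987822197=-1.945095866, ẋ'=-0.987822197+0.015218·0.681892569=-0.977445156
       θ'=-0.017106616+0.015218·0.432817577=-0.010519998, θ̇'=0.432817577+0.015218·-1.476672407=0.410345576

(-1.945095866, -0.977445156, -0.010519998, 0.410345576)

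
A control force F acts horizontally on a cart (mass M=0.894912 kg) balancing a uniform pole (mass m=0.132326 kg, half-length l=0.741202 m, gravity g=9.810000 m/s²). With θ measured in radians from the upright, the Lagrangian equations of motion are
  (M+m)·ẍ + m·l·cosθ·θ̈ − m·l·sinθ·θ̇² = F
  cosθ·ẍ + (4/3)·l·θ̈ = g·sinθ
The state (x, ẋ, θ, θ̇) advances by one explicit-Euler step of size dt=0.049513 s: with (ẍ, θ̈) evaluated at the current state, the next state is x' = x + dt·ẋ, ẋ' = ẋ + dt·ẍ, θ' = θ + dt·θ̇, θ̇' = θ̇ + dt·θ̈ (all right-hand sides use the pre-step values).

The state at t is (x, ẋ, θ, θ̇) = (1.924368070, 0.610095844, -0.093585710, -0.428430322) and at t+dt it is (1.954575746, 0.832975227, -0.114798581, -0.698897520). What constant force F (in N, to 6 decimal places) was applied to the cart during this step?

ẍ = (ẋ'−ẋ)/dt = (0.832975227−0.610095844)/0.049513 = 4.501432
θ̈ = (θ̇'−θ̇)/dt = (-0.698897520−-0.428430322)/0.049513 = -5.462549
sinθ=-0.093449, cosθ=0.995624
F = (M+m)·ẍ + m·l·cosθ·θ̈ − m·l·sinθ·θ̇² = 4.624042 + -0.533424 − -0.001682 = 4.092300

F = 4.092300 N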